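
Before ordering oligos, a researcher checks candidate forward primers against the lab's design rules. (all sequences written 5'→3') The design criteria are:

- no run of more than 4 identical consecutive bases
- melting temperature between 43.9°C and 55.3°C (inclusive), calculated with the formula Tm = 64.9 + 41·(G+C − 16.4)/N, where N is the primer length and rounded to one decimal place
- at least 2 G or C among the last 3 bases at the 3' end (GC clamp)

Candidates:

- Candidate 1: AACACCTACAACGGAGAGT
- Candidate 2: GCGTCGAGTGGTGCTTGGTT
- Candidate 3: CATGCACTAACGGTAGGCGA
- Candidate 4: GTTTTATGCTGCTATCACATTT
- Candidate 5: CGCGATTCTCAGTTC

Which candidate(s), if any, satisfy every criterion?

Candidate 3 only.

Candidate 1 (19 nt, A=8 T=2 G=4 C=5): longest run = 2 ✓; Tm = 64.9 + 41·(9 − 16.4)/19 = 48.9°C ✓; 3' end AGT has 1 G/C, need ≥2 ✗ — fails.
Candidate 2 (20 nt, A=1 T=7 G=9 C=3): longest run = 2 ✓; Tm = 64.9 + 41·(12 − 16.4)/20 = 55.9°C, outside 43.9–55.3°C ✗; 3' end GTT has 1 G/C, need ≥2 ✗ — fails.
Candidate 3 (20 nt, A=6 T=3 G=6 C=5): longest run = 2 ✓; Tm = 64.9 + 41·(11 − 16.4)/20 = 53.8°C ✓; 3' end CGA has 2 G/C ✓ — passes.
Candidate 4 (22 nt, A=4 T=11 G=3 C=4): longest run = 4 ✓; Tm = 64.9 + 41·(7 − 16.4)/22 = 47.4°C ✓; 3' end TTT has 0 G/C, need ≥2 ✗ — fails.
Candidate 5 (15 nt, A=2 T=5 G=3 C=5): longest run = 2 ✓; Tm = 64.9 + 41·(8 − 16.4)/15 = 41.9°C, outside 43.9–55.3°C ✗; 3' end TTC has 1 G/C, need ≥2 ✗ — fails.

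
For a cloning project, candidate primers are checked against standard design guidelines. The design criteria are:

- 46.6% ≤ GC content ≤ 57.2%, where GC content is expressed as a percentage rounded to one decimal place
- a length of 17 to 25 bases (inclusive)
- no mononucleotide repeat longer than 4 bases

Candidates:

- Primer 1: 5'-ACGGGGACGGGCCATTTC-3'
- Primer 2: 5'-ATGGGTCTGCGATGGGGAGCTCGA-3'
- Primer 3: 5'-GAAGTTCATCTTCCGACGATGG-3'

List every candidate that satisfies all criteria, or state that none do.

Primer 3 only.

Primer 1 (18 nt, A=3 T=3 G=7 C=5): GC 12/18 = 66.7%, outside 46.6–57.2% ✗; length 18 ✓; longest run = 4 ✓ — fails.
Primer 2 (24 nt, A=4 T=5 G=11 C=4): GC 15/24 = 62.5%, outside 46.6–57.2% ✗; length 24 ✓; longest run = 4 ✓ — fails.
Primer 3 (22 nt, A=5 T=6 G=6 C=5): GC 11/22 = 50.0% ✓; length 22 ✓; longest run = 2 ✓ — passes.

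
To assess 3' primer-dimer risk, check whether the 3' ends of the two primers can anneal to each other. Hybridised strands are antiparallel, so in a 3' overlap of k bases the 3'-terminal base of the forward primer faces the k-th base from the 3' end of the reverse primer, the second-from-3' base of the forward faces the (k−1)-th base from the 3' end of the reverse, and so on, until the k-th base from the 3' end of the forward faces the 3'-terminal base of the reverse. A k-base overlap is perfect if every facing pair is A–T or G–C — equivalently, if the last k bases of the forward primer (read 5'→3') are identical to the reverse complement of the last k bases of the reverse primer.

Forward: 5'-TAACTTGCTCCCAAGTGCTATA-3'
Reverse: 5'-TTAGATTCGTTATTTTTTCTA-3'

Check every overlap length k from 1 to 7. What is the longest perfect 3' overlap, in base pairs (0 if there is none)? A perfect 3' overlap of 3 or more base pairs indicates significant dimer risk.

Longest perfect overlap: 2 complementary base pairs; below the dimer-risk threshold (threshold 3).

Last 7 bases (5'→3') — forward …TGCTATA, reverse …TTTTCTA.
Reverse complement of the reverse primer's last 7 bases: TAGAAAA; its first k bases are the reverse complement of the reverse primer's last k bases, so a perfect k-base overlap needs the forward primer's last k bases to equal them.
Comparing (forward last k vs required): k=1: A vs T ✗; k=2: TA vs TA ✓; k=3: ATA vs TAG ✗; k=4: TATA vs TAGA ✗; k=5: CTATA vs TAGAA ✗; k=6: GCTATA vs TAGAAA ✗; k=7: TGCTATA vs TAGAAAA ✗.
Only k = 2 is perfect, so the longest perfect 3' overlap is 2.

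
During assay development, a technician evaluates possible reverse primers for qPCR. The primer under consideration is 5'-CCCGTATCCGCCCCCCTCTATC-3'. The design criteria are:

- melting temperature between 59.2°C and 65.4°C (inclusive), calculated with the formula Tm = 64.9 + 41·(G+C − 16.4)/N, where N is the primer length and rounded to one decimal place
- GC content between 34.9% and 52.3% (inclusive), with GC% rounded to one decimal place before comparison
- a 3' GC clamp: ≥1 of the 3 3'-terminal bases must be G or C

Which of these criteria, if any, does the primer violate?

Fails: GC content.

Base counts: A=2, T=5, G=2, C=13 (length 22).
Tm: Tm = 64.9 + 41·(15 − 16.4)/22 = 62.3°C ✓
GC content: GC 15/22 = 68.2%, outside 34.9–52.3% ✗
GC clamp: 3' end ATC has 1 G/C ✓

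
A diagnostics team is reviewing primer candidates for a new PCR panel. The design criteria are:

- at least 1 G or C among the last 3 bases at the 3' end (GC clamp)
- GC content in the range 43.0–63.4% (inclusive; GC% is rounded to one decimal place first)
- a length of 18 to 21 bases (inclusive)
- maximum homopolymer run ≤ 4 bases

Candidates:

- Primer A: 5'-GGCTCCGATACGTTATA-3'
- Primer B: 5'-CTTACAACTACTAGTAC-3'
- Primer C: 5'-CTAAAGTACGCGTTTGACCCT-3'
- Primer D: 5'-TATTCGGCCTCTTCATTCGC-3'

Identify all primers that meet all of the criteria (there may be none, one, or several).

Primer A (17 nt, A=4 T=5 G=4 C=4): 3' end ATA has 0 G/C, need ≥1 ✗; GC 8/17 = 47.1% ✓; length 17, outside 18–21 ✗; longest run = 2 ✓ — fails.
Primer B (17 nt, A=6 T=5 G=1 C=5): 3' end TAC has 1 G/C ✓; GC 6/17 = 35.3%, outside 43.0–63.4% ✗; length 17, outside 18–21 ✗; longest run = 2 ✓ — fails.
Primer C (21 nt, A=5 T=6 G=4 C=6): 3' end CCT has 2 G/C ✓; GC 10/21 = 47.6% ✓; length 21 ✓; longest run = 3 ✓ — passes.
Primer D (20 nt, A=2 T=8 G=3 C=7): 3' end CGC has 3 G/C ✓; GC 10/20 = 50.0% ✓; length 20 ✓; longest run = 2 ✓ — passes.

Primer C and Primer D.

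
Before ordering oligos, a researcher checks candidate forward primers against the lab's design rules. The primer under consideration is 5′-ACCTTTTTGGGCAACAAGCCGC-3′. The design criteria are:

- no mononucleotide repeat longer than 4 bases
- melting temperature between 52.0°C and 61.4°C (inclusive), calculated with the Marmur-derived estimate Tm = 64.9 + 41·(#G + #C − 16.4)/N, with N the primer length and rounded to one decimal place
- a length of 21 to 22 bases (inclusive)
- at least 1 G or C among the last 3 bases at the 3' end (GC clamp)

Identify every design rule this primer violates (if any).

Base counts: A=5, T=5, G=5, C=7 (length 22).
homopolymer run: longest run = 5, exceeds 4 ✗
Tm: Tm = 64.9 + 41·(12 − 16.4)/22 = 56.7°C ✓
length: length 22 ✓
GC clamp: 3' end CGC has 3 G/C ✓

Fails: homopolymer run.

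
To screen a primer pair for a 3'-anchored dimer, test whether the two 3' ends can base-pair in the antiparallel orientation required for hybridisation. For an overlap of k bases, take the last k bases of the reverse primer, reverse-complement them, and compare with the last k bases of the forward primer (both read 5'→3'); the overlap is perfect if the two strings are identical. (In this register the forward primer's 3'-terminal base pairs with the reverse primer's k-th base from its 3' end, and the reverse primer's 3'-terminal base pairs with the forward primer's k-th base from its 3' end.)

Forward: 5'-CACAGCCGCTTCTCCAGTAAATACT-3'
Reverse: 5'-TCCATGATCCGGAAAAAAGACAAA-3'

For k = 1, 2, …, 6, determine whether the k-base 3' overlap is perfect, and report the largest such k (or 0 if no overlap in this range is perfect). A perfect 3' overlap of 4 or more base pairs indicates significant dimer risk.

Longest perfect overlap: 1 complementary base pair; below the dimer-risk threshold (threshold 4).

Last 6 bases (5'→3') — forward …AATACT, reverse …GACAAA.
Reverse complement of the reverse primer's last 6 bases: TTTGTC; its first k bases are the reverse complement of the reverse primer's last k bases, so a perfect k-base overlap needs the forward primer's last k bases to equal them.
Comparing (forward last k vs required): k=1: T vs T ✓; k=2: CT vs TT ✗; k=3: ACT vs TTT ✗; k=4: TACT vs TTTG ✗; k=5: ATACT vs TTTGT ✗; k=6: AATACT vs TTTGTC ✗.
Only k = 1 is perfect, so the longest perfect 3' overlap is 1.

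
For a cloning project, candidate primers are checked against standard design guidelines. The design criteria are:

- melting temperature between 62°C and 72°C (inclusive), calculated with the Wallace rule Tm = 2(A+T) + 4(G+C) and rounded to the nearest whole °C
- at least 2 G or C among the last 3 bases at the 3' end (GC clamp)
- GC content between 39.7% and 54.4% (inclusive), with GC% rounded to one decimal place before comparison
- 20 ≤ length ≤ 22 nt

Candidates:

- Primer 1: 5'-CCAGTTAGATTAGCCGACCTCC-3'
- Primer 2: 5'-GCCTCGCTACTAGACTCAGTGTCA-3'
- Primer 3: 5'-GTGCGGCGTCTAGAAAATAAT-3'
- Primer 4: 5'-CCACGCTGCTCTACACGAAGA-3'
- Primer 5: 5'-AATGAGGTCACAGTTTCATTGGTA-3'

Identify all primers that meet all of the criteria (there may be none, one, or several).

None of the candidates satisfy all criteria.

Primer 1 (22 nt, A=5 T=5 G=4 C=8): Tm = 2·10 + 4·12 = 68°C ✓; 3' end TCC has 2 G/C ✓; GC 12/22 = 54.5%, outside 39.7–54.4% ✗; length 22 ✓ — fails.
Primer 2 (24 nt, A=5 T=6 G=5 C=8): Tm = 2·11 + 4·13 = 74°C, outside 62–72°C ✗; 3' end TCA has 1 G/C, need ≥2 ✗; GC 13/24 = 54.2% ✓; length 24, outside 20–22 ✗ — fails.
Primer 3 (21 nt, A=7 T=5 G=6 C=3): Tm = 2·12 + 4·9 = 60°C, outside 62–72°C ✗; 3' end AAT has 0 G/C, need ≥2 ✗; GC 9/21 = 42.9% ✓; length 21 ✓ — fails.
Primer 4 (21 nt, A=6 T=3 G=4 C=8): Tm = 2·9 + 4·12 = 66°C ✓; 3' end AGA has 1 G/C, need ≥2 ✗; GC 12/21 = 57.1%, outside 39.7–54.4% ✗; length 21 ✓ — fails.
Primer 5 (24 nt, A=7 T=8 G=6 C=3): Tm = 2·15 + 4·9 = 66°C ✓; 3' end GTA has 1 G/C, need ≥2 ✗; GC 9/24 = 37.5%, outside 39.7–54.4% ✗; length 24, outside 20–22 ✗ — fails.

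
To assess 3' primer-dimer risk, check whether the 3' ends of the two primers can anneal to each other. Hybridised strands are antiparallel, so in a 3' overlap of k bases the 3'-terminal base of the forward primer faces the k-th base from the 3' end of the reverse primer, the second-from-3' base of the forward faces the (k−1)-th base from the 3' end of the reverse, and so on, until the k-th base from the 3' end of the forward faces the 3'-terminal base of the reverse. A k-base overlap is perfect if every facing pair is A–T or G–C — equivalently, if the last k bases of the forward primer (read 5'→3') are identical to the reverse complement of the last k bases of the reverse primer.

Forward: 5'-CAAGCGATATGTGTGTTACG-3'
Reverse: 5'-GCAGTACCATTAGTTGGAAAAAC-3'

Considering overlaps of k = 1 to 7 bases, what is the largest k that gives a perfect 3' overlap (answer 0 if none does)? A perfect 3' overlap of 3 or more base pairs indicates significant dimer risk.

Last 7 bases (5'→3') — forward …TGTTACG, reverse …GAAAAAC.
Reverse complement of the reverse primer's last 7 bases: GTTTTTC; its first k bases are the reverse complement of the reverse primer's last k bases, so a perfect k-base overlap needs the forward primer's last k bases to equal them.
Comparing (forward last k vs required): k=1: G vs G ✓; k=2: CG vs GT ✗; k=3: ACG vs GTT ✗; k=4: TACG vs GTTT ✗; k=5: TTACG vs GTTTT ✗; k=6: GTTACG vs GTTTTT ✗; k=7: TGTTACG vs GTTTTTC ✗.
Only k = 1 is perfect, so the longest perfect 3' overlap is 1.

Longest perfect overlap: 1 complementary base pair; below the dimer-risk threshold (threshold 3).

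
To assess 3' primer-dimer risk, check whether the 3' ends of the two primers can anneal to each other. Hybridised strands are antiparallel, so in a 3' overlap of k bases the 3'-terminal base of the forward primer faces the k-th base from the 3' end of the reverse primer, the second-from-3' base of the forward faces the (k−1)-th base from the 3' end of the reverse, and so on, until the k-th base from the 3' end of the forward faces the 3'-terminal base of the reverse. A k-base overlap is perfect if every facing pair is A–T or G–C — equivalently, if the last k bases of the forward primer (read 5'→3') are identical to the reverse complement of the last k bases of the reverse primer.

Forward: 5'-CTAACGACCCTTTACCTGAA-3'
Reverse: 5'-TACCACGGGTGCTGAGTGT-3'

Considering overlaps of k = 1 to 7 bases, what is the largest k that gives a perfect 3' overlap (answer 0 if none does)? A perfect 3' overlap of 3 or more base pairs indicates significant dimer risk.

Last 7 bases (5'→3') — forward …ACCTGAA, reverse …TGAGTGT.
Reverse complement of the reverse primer's last 7 bases: ACACTCA; its first k bases are the reverse complement of the reverse primer's last k bases, so a perfect k-base overlap needs the forward primer's last k bases to equal them.
Comparing (forward last k vs required): k=1: A vs A ✓; k=2: AA vs AC ✗; k=3: GAA vs ACA ✗; k=4: TGAA vs ACAC ✗; k=5: CTGAA vs ACACT ✗; k=6: CCTGAA vs ACACTC ✗; k=7: ACCTGAA vs ACACTCA ✗.
Only k = 1 is perfect, so the longest perfect 3' overlap is 1.

Longest perfect overlap: 1 complementary base pair; below the dimer-risk threshold (threshold 3).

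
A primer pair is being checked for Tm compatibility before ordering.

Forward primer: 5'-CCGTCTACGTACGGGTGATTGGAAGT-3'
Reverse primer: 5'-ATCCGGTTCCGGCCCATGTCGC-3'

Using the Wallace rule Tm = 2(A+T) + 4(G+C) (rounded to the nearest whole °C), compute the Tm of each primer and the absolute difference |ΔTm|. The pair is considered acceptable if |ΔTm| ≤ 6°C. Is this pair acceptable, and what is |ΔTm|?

|ΔTm| = 6°C; the pair is acceptable.

Forward: A=5 T=7 G=9 C=5 → Tm = 2·12 + 4·14 = 80°C.
Reverse: A=2 T=5 G=6 C=9 → Tm = 2·7 + 4·15 = 74°C.
|ΔTm| = |80 − 74| = 6°C, ≤ 6°C.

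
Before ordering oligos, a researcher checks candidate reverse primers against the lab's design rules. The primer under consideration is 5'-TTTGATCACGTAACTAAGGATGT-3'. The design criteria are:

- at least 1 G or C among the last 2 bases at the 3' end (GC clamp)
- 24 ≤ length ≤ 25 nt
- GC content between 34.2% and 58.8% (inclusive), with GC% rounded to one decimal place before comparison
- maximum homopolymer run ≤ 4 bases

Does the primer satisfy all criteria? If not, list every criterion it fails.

Base counts: A=7, T=8, G=5, C=3 (length 23).
GC clamp: 3' end GT has 1 G/C ✓
length: length 23, outside 24–25 ✗
GC content: GC 8/23 = 34.8% ✓
homopolymer run: longest run = 3 ✓

Fails: length.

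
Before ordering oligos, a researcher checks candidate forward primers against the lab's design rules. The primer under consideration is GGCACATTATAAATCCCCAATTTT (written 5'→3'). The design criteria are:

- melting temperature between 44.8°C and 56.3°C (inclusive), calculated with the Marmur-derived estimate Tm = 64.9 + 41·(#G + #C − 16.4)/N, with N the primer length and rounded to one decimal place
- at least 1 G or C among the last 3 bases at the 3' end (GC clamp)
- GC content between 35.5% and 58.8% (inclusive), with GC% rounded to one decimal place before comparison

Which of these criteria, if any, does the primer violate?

Base counts: A=8, T=8, G=2, C=6 (length 24).
Tm: Tm = 64.9 + 41·(8 − 16.4)/24 = 50.6°C ✓
GC clamp: 3' end TTT has 0 G/C, need ≥1 ✗
GC content: GC 8/24 = 33.3%, outside 35.5–58.8% ✗

Fails: GC clamp, GC content.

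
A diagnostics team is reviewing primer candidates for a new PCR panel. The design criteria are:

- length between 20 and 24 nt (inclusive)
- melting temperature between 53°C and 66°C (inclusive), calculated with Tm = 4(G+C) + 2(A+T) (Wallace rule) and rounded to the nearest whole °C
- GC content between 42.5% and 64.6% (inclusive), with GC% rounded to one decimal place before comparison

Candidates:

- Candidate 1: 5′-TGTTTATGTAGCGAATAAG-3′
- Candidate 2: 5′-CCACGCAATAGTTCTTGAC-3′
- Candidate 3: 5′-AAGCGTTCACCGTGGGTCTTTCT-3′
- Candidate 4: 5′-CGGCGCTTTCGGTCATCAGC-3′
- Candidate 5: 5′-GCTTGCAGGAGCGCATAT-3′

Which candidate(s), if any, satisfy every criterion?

None of the candidates satisfy all criteria.

Candidate 1 (19 nt, A=6 T=7 G=5 C=1): length 19, outside 20–24 ✗; Tm = 2·13 + 4·6 = 50°C, outside 53–66°C ✗; GC 6/19 = 31.6%, outside 42.5–64.6% ✗ — fails.
Candidate 2 (19 nt, A=5 T=5 G=3 C=6): length 19, outside 20–24 ✗; Tm = 2·10 + 4·9 = 56°C ✓; GC 9/19 = 47.4% ✓ — fails.
Candidate 3 (23 nt, A=3 T=8 G=6 C=6): length 23 ✓; Tm = 2·11 + 4·12 = 70°C, outside 53–66°C ✗; GC 12/23 = 52.2% ✓ — fails.
Candidate 4 (20 nt, A=2 T=5 G=6 C=7): length 20 ✓; Tm = 2·7 + 4·13 = 66°C ✓; GC 13/20 = 65.0%, outside 42.5–64.6% ✗ — fails.
Candidate 5 (18 nt, A=4 T=4 G=6 C=4): length 18, outside 20–24 ✗; Tm = 2·8 + 4·10 = 56°C ✓; GC 10/18 = 55.6% ✓ — fails.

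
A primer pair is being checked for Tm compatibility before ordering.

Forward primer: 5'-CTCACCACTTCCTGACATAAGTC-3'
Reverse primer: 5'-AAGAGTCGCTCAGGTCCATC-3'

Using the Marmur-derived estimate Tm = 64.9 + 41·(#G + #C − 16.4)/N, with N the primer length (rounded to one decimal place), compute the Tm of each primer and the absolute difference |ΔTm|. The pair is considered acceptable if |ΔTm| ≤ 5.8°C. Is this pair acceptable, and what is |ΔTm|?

Forward: G+C = 11, N = 23 → Tm = 64.9 + 41·(11 − 16.4)/23 = 55.3°C.
Reverse: G+C = 11, N = 20 → Tm = 64.9 + 41·(11 − 16.4)/20 = 53.8°C.
|ΔTm| = |55.3 − 53.8| = 1.5°C, ≤ 5.8°C.

|ΔTm| = 1.5°C; the pair is acceptable.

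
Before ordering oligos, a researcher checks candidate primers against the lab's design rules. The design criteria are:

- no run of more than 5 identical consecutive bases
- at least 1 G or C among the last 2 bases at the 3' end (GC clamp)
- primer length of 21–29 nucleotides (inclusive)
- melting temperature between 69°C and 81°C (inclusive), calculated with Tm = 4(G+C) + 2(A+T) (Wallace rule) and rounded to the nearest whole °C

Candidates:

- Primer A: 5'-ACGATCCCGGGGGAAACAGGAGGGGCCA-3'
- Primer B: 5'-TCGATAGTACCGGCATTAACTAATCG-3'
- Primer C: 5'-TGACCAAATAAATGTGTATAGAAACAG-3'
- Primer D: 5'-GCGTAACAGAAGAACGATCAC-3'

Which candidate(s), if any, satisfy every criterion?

Primer B and Primer C.

Primer A (28 nt, A=8 T=1 G=12 C=7): longest run = 5 ✓; 3' end CA has 1 G/C ✓; length 28 ✓; Tm = 2·9 + 4·19 = 94°C, outside 69–81°C ✗ — fails.
Primer B (26 nt, A=8 T=7 G=5 C=6): longest run = 2 ✓; 3' end CG has 2 G/C ✓; length 26 ✓; Tm = 2·15 + 4·11 = 74°C ✓ — passes.
Primer C (27 nt, A=13 T=6 G=5 C=3): longest run = 3 ✓; 3' end AG has 1 G/C ✓; length 27 ✓; Tm = 2·19 + 4·8 = 70°C ✓ — passes.
Primer D (21 nt, A=9 T=2 G=5 C=5): longest run = 2 ✓; 3' end AC has 1 G/C ✓; length 21 ✓; Tm = 2·11 + 4·10 = 62°C, outside 69–81°C ✗ — fails.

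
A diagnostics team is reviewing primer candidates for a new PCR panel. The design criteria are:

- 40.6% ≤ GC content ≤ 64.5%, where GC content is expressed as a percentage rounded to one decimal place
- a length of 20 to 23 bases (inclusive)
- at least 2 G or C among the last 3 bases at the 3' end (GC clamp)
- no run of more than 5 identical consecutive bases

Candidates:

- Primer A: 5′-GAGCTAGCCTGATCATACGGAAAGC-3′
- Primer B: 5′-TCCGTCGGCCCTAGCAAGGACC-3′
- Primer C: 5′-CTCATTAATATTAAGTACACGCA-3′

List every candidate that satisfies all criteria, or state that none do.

None of the candidates satisfy all criteria.

Primer A (25 nt, A=8 T=4 G=7 C=6): GC 13/25 = 52.0% ✓; length 25, outside 20–23 ✗; 3' end AGC has 2 G/C ✓; longest run = 3 ✓ — fails.
Primer B (22 nt, A=4 T=3 G=6 C=9): GC 15/22 = 68.2%, outside 40.6–64.5% ✗; length 22 ✓; 3' end ACC has 2 G/C ✓; longest run = 3 ✓ — fails.
Primer C (23 nt, A=9 T=7 G=2 C=5): GC 7/23 = 30.4%, outside 40.6–64.5% ✗; length 23 ✓; 3' end GCA has 2 G/C ✓; longest run = 2 ✓ — fails.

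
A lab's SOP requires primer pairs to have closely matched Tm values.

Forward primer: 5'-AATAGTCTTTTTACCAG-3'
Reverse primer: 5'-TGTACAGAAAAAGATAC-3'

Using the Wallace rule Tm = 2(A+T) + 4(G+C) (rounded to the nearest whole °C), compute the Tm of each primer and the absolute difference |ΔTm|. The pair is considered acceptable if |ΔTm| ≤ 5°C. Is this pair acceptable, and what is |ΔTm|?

Forward: A=5 T=7 G=2 C=3 → Tm = 2·12 + 4·5 = 44°C.
Reverse: A=9 T=3 G=3 C=2 → Tm = 2·12 + 4·5 = 44°C.
|ΔTm| = |44 − 44| = 0°C, ≤ 5°C.

|ΔTm| = 0°C; the pair is acceptable.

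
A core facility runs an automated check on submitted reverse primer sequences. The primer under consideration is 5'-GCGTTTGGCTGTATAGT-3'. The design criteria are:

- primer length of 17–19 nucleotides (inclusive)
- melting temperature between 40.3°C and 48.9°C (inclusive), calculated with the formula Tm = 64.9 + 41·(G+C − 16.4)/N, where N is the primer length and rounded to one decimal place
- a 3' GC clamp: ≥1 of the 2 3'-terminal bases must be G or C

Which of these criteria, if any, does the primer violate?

Base counts: A=2, T=7, G=6, C=2 (length 17).
length: length 17 ✓
Tm: Tm = 64.9 + 41·(8 − 16.4)/17 = 44.6°C ✓
GC clamp: 3' end GT has 1 G/C ✓

Meets all criteria.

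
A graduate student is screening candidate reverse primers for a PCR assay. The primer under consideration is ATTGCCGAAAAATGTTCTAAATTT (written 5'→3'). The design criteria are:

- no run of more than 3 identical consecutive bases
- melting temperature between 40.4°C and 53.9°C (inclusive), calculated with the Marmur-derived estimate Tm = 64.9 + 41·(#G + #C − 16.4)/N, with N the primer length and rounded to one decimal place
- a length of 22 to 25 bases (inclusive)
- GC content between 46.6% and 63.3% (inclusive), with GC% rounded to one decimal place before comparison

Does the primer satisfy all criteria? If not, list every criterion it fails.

Base counts: A=9, T=9, G=3, C=3 (length 24).
homopolymer run: longest run = 5, exceeds 3 ✗
Tm: Tm = 64.9 + 41·(6 − 16.4)/24 = 47.1°C ✓
length: length 24 ✓
GC content: GC 6/24 = 25.0%, outside 46.6–63.3% ✗

Fails: homopolymer run, GC content.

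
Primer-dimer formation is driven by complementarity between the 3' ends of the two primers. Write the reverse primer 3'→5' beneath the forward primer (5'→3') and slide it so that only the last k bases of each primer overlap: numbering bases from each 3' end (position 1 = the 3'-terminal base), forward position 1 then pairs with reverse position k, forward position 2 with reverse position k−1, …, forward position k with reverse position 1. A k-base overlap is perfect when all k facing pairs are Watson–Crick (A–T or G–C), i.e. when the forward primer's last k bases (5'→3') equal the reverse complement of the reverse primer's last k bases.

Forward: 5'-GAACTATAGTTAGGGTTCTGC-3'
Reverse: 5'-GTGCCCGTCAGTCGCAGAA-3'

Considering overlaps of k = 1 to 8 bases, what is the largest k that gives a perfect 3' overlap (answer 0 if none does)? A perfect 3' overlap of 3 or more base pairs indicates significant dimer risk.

Last 8 bases (5'→3') — forward …GGTTCTGC, reverse …TCGCAGAA.
Reverse complement of the reverse primer's last 8 bases: TTCTGCGA; its first k bases are the reverse complement of the reverse primer's last k bases, so a perfect k-base overlap needs the forward primer's last k bases to equal them.
Comparing (forward last k vs required): k=1: C vs T ✗; k=2: GC vs TT ✗; k=3: TGC vs TTC ✗; k=4: CTGC vs TTCT ✗; k=5: TCTGC vs TTCTG ✗; k=6: TTCTGC vs TTCTGC ✓; k=7: GTTCTGC vs TTCTGCG ✗; k=8: GGTTCTGC vs TTCTGCGA ✗.
Only k = 6 is perfect, so the longest perfect 3' overlap is 6.

Longest perfect overlap: 6 complementary base pairs; significant dimer risk (threshold 3).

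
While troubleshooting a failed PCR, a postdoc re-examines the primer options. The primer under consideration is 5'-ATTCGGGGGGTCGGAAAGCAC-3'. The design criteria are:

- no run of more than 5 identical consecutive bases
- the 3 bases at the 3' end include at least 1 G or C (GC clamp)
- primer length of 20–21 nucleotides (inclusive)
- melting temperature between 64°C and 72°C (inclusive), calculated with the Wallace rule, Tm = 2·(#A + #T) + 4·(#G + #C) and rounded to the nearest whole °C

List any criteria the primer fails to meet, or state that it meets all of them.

Fails: homopolymer run.

Base counts: A=5, T=3, G=9, C=4 (length 21).
homopolymer run: longest run = 6, exceeds 5 ✗
GC clamp: 3' end CAC has 2 G/C ✓
length: length 21 ✓
Tm: Tm = 2·8 + 4·13 = 68°C ✓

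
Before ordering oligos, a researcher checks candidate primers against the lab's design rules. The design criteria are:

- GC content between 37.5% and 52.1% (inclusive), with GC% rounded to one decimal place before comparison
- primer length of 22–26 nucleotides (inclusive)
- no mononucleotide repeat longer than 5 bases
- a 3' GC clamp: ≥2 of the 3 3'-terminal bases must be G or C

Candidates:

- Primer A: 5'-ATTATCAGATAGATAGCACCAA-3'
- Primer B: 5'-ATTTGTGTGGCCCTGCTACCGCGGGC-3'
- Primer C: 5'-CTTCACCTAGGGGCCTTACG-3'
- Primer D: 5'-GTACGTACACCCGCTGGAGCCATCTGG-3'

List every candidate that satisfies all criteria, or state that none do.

None of the candidates satisfy all criteria.

Primer A (22 nt, A=10 T=5 G=3 C=4): GC 7/22 = 31.8%, outside 37.5–52.1% ✗; length 22 ✓; longest run = 2 ✓; 3' end CAA has 1 G/C, need ≥2 ✗ — fails.
Primer B (26 nt, A=2 T=7 G=9 C=8): GC 17/26 = 65.4%, outside 37.5–52.1% ✗; length 26 ✓; longest run = 3 ✓; 3' end GGC has 3 G/C ✓ — fails.
Primer C (20 nt, A=3 T=5 G=5 C=7): GC 12/20 = 60.0%, outside 37.5–52.1% ✗; length 20, outside 22–26 ✗; longest run = 4 ✓; 3' end ACG has 2 G/C ✓ — fails.
Primer D (27 nt, A=5 T=5 G=8 C=9): GC 17/27 = 63.0%, outside 37.5–52.1% ✗; length 27, outside 22–26 ✗; longest run = 3 ✓; 3' end TGG has 2 G/C ✓ — fails.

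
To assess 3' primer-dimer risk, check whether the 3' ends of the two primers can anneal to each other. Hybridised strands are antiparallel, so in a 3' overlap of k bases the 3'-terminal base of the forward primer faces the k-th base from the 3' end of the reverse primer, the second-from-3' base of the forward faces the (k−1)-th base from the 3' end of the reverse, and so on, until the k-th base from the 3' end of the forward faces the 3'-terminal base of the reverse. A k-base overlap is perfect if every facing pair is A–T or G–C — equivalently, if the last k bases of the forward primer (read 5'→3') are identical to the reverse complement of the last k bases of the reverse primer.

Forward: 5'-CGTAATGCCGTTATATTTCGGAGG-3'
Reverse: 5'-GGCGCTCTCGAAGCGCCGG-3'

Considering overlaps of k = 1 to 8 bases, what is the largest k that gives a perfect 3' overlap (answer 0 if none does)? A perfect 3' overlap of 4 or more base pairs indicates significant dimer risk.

Longest perfect overlap: 0 complementary base pairs; below the dimer-risk threshold (threshold 4).

Last 8 bases (5'→3') — forward …TTCGGAGG, reverse …AGCGCCGG.
Reverse complement of the reverse primer's last 8 bases: CCGGCGCT; its first k bases are the reverse complement of the reverse primer's last k bases, so a perfect k-base overlap needs the forward primer's last k bases to equal them.
Comparing (forward last k vs required): k=1: G vs C ✗; k=2: GG vs CC ✗; k=3: AGG vs CCG ✗; k=4: GAGG vs CCGG ✗; k=5: GGAGG vs CCGGC ✗; k=6: CGGAGG vs CCGGCG ✗; k=7: TCGGAGG vs CCGGCGC ✗; k=8: TTCGGAGG vs CCGGCGCT ✗.
No overlap length from 1 to 8 is perfect, so the longest perfect 3' overlap is 0.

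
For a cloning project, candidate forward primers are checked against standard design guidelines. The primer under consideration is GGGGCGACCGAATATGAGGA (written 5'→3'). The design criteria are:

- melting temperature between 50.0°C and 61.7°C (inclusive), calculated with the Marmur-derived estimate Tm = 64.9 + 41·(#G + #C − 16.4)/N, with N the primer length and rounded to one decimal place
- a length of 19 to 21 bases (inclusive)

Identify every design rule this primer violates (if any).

Base counts: A=6, T=2, G=9, C=3 (length 20).
Tm: Tm = 64.9 + 41·(12 − 16.4)/20 = 55.9°C ✓
length: length 20 ✓

Meets all criteria.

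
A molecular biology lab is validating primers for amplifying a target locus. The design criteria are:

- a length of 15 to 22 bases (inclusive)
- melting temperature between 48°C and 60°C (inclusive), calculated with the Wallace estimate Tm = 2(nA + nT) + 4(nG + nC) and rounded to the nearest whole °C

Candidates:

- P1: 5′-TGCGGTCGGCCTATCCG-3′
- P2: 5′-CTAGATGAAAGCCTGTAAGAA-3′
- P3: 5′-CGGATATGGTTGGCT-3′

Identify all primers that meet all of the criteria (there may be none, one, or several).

P1 and P2.

P1 (17 nt, A=1 T=4 G=6 C=6): length 17 ✓; Tm = 2·5 + 4·12 = 58°C ✓ — passes.
P2 (21 nt, A=9 T=4 G=5 C=3): length 21 ✓; Tm = 2·13 + 4·8 = 58°C ✓ — passes.
P3 (15 nt, A=2 T=5 G=6 C=2): length 15 ✓; Tm = 2·7 + 4·8 = 46°C, outside 48–60°C ✗ — fails.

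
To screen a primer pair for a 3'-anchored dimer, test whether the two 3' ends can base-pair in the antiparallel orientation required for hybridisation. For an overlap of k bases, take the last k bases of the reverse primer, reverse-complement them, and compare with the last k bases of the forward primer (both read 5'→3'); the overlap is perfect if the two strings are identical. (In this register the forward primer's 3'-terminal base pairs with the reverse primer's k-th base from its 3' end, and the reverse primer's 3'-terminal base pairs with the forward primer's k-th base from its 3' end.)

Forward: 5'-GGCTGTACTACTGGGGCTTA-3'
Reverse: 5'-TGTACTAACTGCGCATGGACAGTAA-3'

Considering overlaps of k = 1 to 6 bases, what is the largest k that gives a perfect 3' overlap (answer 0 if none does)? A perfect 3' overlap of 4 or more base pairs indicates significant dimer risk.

Longest perfect overlap: 3 complementary base pairs; below the dimer-risk threshold (threshold 4).

Last 6 bases (5'→3') — forward …GGCTTA, reverse …CAGTAA.
Reverse complement of the reverse primer's last 6 bases: TTACTG; its first k bases are the reverse complement of the reverse primer's last k bases, so a perfect k-base overlap needs the forward primer's last k bases to equal them.
Comparing (forward last k vs required): k=1: A vs T ✗; k=2: TA vs TT ✗; k=3: TTA vs TTA ✓; k=4: CTTA vs TTAC ✗; k=5: GCTTA vs TTACT ✗; k=6: GGCTTA vs TTACTG ✗.
Only k = 3 is perfect, so the longest perfect 3' overlap is 3.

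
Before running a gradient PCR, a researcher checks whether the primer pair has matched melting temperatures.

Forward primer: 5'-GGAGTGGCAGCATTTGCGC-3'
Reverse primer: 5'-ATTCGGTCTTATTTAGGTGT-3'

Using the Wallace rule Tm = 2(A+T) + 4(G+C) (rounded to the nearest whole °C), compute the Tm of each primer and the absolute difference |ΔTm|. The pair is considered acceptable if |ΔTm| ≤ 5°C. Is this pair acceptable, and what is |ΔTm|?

Forward: A=3 T=4 G=8 C=4 → Tm = 2·7 + 4·12 = 62°C.
Reverse: A=3 T=10 G=5 C=2 → Tm = 2·13 + 4·7 = 54°C.
|ΔTm| = |62 − 54| = 8°C, > 5°C.

|ΔTm| = 8°C; the pair is not acceptable.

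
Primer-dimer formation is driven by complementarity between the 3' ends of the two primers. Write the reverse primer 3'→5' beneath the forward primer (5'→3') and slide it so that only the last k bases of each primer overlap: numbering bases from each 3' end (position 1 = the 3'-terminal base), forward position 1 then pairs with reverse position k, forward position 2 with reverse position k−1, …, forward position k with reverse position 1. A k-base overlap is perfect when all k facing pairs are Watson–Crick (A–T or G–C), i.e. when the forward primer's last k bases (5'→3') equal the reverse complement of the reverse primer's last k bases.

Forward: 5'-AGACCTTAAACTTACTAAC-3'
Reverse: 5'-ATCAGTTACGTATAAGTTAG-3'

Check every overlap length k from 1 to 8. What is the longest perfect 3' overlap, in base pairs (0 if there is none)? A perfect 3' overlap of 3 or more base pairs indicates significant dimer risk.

Last 8 bases (5'→3') — forward …TTACTAAC, reverse …TAAGTTAG.
Reverse complement of the reverse primer's last 8 bases: CTAACTTA; its first k bases are the reverse complement of the reverse primer's last k bases, so a perfect k-base overlap needs the forward primer's last k bases to equal them.
Comparing (forward last k vs required): k=1: C vs C ✓; k=2: AC vs CT ✗; k=3: AAC vs CTA ✗; k=4: TAAC vs CTAA ✗; k=5: CTAAC vs CTAAC ✓; k=6: ACTAAC vs CTAACT ✗; k=7: TACTAAC vs CTAACTT ✗; k=8: TTACTAAC vs CTAACTTA ✗.
Perfect overlaps at k = 1, 5; the largest is 5.

Longest perfect overlap: 5 complementary base pairs; significant dimer risk (threshold 3).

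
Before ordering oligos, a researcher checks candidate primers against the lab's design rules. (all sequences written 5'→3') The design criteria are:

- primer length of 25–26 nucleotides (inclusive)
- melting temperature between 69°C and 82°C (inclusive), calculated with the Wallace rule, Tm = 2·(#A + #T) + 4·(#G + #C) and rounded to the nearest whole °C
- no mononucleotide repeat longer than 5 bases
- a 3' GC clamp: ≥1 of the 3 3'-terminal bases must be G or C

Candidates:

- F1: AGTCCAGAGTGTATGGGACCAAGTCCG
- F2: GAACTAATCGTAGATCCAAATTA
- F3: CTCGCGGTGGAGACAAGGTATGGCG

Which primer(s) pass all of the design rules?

F3 only.

F1 (27 nt, A=7 T=5 G=9 C=6): length 27, outside 25–26 ✗; Tm = 2·12 + 4·15 = 84°C, outside 69–82°C ✗; longest run = 3 ✓; 3' end CCG has 3 G/C ✓ — fails.
F2 (23 nt, A=10 T=6 G=3 C=4): length 23, outside 25–26 ✗; Tm = 2·16 + 4·7 = 60°C, outside 69–82°C ✗; longest run = 3 ✓; 3' end TTA has 0 G/C, need ≥1 ✗ — fails.
F3 (25 nt, A=5 T=4 G=11 C=5): length 25 ✓; Tm = 2·9 + 4·16 = 82°C ✓; longest run = 2 ✓; 3' end GCG has 3 G/C ✓ — passes.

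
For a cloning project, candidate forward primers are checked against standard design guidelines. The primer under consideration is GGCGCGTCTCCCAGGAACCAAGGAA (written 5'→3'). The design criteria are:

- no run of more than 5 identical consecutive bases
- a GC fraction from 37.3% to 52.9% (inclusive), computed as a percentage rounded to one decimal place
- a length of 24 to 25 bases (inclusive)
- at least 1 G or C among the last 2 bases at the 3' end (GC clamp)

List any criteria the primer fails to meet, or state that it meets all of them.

Base counts: A=7, T=2, G=8, C=8 (length 25).
homopolymer run: longest run = 3 ✓
GC content: GC 16/25 = 64.0%, outside 37.3–52.9% ✗
length: length 25 ✓
GC clamp: 3' end AA has 0 G/C, need ≥1 ✗

Fails: GC content, GC clamp.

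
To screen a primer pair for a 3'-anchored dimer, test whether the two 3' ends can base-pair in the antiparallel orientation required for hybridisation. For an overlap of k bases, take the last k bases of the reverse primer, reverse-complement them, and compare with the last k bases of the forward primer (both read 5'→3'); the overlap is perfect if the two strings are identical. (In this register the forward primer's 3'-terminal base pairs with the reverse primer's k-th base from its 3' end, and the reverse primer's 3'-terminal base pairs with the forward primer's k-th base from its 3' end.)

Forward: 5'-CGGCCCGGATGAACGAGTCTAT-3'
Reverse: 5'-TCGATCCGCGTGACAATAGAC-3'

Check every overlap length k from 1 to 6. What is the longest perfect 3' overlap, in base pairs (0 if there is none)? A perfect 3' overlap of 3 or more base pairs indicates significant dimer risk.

Last 6 bases (5'→3') — forward …GTCTAT, reverse …ATAGAC.
Reverse complement of the reverse primer's last 6 bases: GTCTAT; its first k bases are the reverse complement of the reverse primer's last k bases, so a perfect k-base overlap needs the forward primer's last k bases to equal them.
Comparing (forward last k vs required): k=1: T vs G ✗; k=2: AT vs GT ✗; k=3: TAT vs GTC ✗; k=4: CTAT vs GTCT ✗; k=5: TCTAT vs GTCTA ✗; k=6: GTCTAT vs GTCTAT ✓.
Only k = 6 is perfect, so the longest perfect 3' overlap is 6.

Longest perfect overlap: 6 complementary base pairs; significant dimer risk (threshold 3).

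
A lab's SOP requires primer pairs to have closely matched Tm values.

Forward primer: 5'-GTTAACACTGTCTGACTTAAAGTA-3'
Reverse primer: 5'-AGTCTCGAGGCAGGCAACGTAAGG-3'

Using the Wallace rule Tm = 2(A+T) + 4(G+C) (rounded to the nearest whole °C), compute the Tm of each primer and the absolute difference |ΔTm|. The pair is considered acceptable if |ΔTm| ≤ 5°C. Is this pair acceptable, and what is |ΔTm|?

|ΔTm| = 12°C; the pair is not acceptable.

Forward: A=8 T=8 G=4 C=4 → Tm = 2·16 + 4·8 = 64°C.
Reverse: A=7 T=3 G=9 C=5 → Tm = 2·10 + 4·14 = 76°C.
|ΔTm| = |64 − 76| = 12°C, > 5°C.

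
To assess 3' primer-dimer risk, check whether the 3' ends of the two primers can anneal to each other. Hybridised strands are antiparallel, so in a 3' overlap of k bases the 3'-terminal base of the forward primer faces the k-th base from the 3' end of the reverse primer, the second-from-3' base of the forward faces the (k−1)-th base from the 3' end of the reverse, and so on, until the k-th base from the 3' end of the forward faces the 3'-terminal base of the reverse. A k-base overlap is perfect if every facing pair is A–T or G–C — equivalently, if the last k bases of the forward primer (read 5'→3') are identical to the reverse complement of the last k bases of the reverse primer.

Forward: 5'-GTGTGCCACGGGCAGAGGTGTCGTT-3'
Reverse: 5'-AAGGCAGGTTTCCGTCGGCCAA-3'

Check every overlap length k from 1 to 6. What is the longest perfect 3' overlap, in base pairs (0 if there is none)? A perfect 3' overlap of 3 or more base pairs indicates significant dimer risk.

Last 6 bases (5'→3') — forward …GTCGTT, reverse …GGCCAA.
Reverse complement of the reverse primer's last 6 bases: TTGGCC; its first k bases are the reverse complement of the reverse primer's last k bases, so a perfect k-base overlap needs the forward primer's last k bases to equal them.
Comparing (forward last k vs required): k=1: T vs T ✓; k=2: TT vs TT ✓; k=3: GTT vs TTG ✗; k=4: CGTT vs TTGG ✗; k=5: TCGTT vs TTGGC ✗; k=6: GTCGTT vs TTGGCC ✗.
Perfect overlaps at k = 1, 2; the largest is 2.

Longest perfect overlap: 2 complementary base pairs; below the dimer-risk threshold (threshold 3).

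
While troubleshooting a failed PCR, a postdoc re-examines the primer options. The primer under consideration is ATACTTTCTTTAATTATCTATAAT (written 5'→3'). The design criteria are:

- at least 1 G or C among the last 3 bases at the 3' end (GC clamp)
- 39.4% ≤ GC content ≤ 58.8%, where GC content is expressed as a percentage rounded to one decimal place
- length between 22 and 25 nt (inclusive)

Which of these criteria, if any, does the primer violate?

Fails: GC clamp, GC content.

Base counts: A=8, T=13, G=0, C=3 (length 24).
GC clamp: 3' end AAT has 0 G/C, need ≥1 ✗
GC content: GC 3/24 = 12.5%, outside 39.4–58.8% ✗
length: length 24 ✓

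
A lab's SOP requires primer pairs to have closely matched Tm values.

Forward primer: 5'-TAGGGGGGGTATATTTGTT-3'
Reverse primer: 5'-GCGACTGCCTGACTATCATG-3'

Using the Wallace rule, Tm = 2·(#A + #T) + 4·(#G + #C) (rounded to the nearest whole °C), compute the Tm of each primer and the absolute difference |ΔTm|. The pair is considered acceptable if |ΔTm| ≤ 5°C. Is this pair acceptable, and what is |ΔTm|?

|ΔTm| = 8°C; the pair is not acceptable.

Forward: A=3 T=8 G=8 C=0 → Tm = 2·11 + 4·8 = 54°C.
Reverse: A=4 T=5 G=5 C=6 → Tm = 2·9 + 4·11 = 62°C.
|ΔTm| = |54 − 62| = 8°C, > 5°C.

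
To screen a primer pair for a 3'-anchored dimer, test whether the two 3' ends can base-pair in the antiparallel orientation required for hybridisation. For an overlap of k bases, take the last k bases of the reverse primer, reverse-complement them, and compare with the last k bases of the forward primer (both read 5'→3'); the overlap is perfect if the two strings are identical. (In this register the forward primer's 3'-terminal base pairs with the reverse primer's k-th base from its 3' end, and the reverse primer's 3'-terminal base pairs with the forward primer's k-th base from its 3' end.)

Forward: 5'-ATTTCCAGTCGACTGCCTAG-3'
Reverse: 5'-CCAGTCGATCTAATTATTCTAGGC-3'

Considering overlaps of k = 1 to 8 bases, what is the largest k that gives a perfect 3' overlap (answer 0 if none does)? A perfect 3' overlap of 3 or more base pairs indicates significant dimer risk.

Longest perfect overlap: 6 complementary base pairs; significant dimer risk (threshold 3).

Last 8 bases (5'→3') — forward …CTGCCTAG, reverse …TTCTAGGC.
Reverse complement of the reverse primer's last 8 bases: GCCTAGAA; its first k bases are the reverse complement of the reverse primer's last k bases, so a perfect k-base overlap needs the forward primer's last k bases to equal them.
Comparing (forward last k vs required): k=1: G vs G ✓; k=2: AG vs GC ✗; k=3: TAG vs GCC ✗; k=4: CTAG vs GCCT ✗; k=5: CCTAG vs GCCTA ✗; k=6: GCCTAG vs GCCTAG ✓; k=7: TGCCTAG vs GCCTAGA ✗; k=8: CTGCCTAG vs GCCTAGAA ✗.
Perfect overlaps at k = 1, 6; the largest is 6.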